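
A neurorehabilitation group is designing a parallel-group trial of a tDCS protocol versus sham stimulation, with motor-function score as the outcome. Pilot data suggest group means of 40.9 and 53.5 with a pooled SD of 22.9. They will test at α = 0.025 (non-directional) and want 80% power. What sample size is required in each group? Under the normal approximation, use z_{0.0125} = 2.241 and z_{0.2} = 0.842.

Cohen's d = |M₁ − M₂| / SD_pooled = |40.9 − 53.5| / 22.9 = 12.6 / 22.9 = 0.550.
For two independent groups with equal n: n = 2·((z_{α/2} + z_β) / d)².
z_{α/2} + z_β = 2.241 + 0.842 = 3.083.
n = 2 × (3.083 / 0.550)² = 2 × 5.605² = 2 × 31.42 = 62.8.
Round up to the next whole participant.

n = 63 per group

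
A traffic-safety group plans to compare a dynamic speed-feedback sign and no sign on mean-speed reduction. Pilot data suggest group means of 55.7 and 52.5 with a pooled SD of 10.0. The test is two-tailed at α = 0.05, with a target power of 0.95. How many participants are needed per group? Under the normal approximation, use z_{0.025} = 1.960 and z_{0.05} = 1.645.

Cohen's d = |M₁ − M₂| / SD_pooled = |55.7 − 52.5| / 10.0 = 3.2 / 10.0 = 0.320.
For two independent groups with equal n: n = 2·((z_{α/2} + z_β) / d)².
z_{α/2} + z_β = 1.960 + 1.645 = 3.605.
n = 2 × (3.605 / 0.320)² = 2 × 11.266² = 2 × 126.91 = 253.8.
Round up to the next whole participant.

n = 254 per group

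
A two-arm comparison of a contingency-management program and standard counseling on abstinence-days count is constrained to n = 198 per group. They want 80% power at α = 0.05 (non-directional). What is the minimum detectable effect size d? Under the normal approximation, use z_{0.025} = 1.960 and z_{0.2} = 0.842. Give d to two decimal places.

For two independent groups of n = 198 each: d_min = (z_{α/2} + z_β)·√(2/n).
z-sum = 1.960 + 0.842 = 2.802.
d_min = 2.802 × √(2/198) = 2.802 × 0.1005 = 0.282.

d_min ≈ 0.28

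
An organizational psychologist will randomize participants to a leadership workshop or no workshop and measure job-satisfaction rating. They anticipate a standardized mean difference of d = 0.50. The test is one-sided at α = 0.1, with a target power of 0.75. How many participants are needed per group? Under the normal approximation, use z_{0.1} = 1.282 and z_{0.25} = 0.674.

n = 31 per group

For two independent groups with equal n: n = 2·((z_{α} + z_β) / d)².
z_{α} + z_β = 1.282 + 0.674 = 1.956.
n = 2 × (1.956 / 0.50)² = 2 × 3.912² = 2 × 15.30 = 30.6.
Round up to the next whole participant.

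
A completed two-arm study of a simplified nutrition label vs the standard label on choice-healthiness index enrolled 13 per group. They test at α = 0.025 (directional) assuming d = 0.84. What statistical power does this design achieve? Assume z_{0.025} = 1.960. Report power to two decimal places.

power ≈ 0.57

For two equal groups, power = Φ(d·√(n/2) − z_{α}).
d·√(n/2) = 0.84 × √(13/2) = 0.84 × 2.550 = 2.142.
z_β = 2.142 − 1.960 = 0.182.
Power = Φ(0.182) = 0.572.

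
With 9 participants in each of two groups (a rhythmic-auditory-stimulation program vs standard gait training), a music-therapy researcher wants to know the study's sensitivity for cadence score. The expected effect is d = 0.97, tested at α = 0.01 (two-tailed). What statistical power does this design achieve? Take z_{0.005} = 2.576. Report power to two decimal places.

For two equal groups, power = Φ(d·√(n/2) − z_{α/2}).
d·√(n/2) = 0.97 × √(9/2) = 0.97 × 2.121 = 2.058.
z_β = 2.058 − 2.576 = -0.518.
Power = Φ(-0.518) = 0.302.

power ≈ 0.30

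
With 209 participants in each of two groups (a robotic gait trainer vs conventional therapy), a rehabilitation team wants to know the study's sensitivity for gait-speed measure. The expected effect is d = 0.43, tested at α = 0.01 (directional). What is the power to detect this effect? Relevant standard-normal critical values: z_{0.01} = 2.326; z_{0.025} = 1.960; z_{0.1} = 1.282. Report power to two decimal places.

For two equal groups, power = Φ(d·√(n/2) − z_{α}).
d·√(n/2) = 0.43 × √(209/2) = 0.43 × 10.223 = 4.396.
z_β = 4.396 − 2.326 = 2.070.
Power = Φ(2.070) = 0.981.

power ≈ 0.98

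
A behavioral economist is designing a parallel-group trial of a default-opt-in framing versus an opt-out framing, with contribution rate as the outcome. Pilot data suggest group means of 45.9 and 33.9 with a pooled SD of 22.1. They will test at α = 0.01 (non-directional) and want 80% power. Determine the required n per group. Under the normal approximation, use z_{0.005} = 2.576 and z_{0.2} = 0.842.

n = 80 per group

Cohen's d = |M₁ − M₂| / SD_pooled = |45.9 − 33.9| / 22.1 = 12.0 / 22.1 = 0.543.
For two independent groups with equal n: n = 2·((z_{α/2} + z_β) / d)².
z_{α/2} + z_β = 2.576 + 0.842 = 3.418.
n = 2 × (3.418 / 0.543)² = 2 × 6.295² = 2 × 39.62 = 79.2.
Round up to the next whole participant.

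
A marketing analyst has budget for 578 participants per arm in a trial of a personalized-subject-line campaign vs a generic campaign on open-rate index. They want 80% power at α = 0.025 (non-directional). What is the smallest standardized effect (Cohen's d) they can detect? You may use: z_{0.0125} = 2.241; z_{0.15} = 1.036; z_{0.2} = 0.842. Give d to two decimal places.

For two independent groups of n = 578 each: d_min = (z_{α/2} + z_β)·√(2/n).
z-sum = 2.241 + 0.842 = 3.083.
d_min = 3.083 × √(2/578) = 3.083 × 0.0588 = 0.181.

d_min ≈ 0.18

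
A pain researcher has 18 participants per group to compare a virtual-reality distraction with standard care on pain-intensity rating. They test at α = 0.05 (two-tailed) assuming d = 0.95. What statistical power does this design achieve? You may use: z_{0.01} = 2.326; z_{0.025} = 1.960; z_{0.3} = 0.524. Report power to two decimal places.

power ≈ 0.81

For two equal groups, power = Φ(d·√(n/2) − z_{α/2}).
d·√(n/2) = 0.95 × √(18/2) = 0.95 × 3.000 = 2.850.
z_β = 2.850 − 1.960 = 0.890.
Power = Φ(0.890) = 0.813.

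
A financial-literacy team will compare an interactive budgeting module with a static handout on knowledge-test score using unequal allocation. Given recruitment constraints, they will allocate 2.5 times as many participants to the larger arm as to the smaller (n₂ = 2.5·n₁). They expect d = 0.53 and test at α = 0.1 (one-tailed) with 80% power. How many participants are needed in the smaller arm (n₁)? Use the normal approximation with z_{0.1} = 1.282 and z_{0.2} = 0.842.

With allocation ratio k = n₂/n₁ = 2.5, Var(x̄₁−x̄₂) = σ²(1/n₁ + 1/(k·n₁)) = σ²·(k+1)/(k·n₁).
So n₁ = (1 + 1/k)·((z_{α} + z_β)/d)² = 1.400 × (2.124/0.53)².
n₁ = 1.400 × 16.06 = 22.5.
Round up: n₁ = 23, giving n₂ = ⌈2.5 × 23⌉ = ⌈57.5⌉ = 58.

n₁ = 23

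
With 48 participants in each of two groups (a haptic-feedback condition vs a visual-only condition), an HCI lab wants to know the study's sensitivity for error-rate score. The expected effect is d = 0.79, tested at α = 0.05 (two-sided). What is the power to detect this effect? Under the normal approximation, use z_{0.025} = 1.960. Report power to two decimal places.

For two equal groups, power = Φ(d·√(n/2) − z_{α/2}).
d·√(n/2) = 0.79 × √(48/2) = 0.79 × 4.899 = 3.870.
z_β = 3.870 − 1.960 = 1.910.
Power = Φ(1.910) = 0.972.

power ≈ 0.97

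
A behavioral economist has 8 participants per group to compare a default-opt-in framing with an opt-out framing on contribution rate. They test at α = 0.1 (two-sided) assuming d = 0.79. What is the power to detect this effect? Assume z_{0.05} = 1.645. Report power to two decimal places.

For two equal groups, power = Φ(d·√(n/2) − z_{α/2}).
d·√(n/2) = 0.79 × √(8/2) = 0.79 × 2.000 = 1.580.
z_β = 1.580 − 1.645 = -0.065.
Power = Φ(-0.065) = 0.474.

power ≈ 0.47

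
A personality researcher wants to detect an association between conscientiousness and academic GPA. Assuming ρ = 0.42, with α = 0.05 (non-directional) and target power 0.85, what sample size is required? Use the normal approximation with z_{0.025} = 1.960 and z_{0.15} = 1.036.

n = 48

Fisher's z: C = ½·ln((1+r)/(1−r)) = ½·ln(2.4483) = 0.4477.
n = ((z_{α/2} + z_β)/C)² + 3.
(1.960 + 1.036) / 0.4477 = 2.996 / 0.4477 = 6.692.
n = 6.692² + 3 = 44.78 + 3 = 47.8.
Round up.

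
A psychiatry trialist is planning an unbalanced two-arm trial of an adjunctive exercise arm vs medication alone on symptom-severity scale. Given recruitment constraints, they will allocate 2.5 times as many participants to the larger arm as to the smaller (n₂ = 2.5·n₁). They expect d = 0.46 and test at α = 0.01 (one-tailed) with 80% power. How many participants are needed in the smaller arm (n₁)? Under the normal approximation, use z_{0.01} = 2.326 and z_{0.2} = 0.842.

With allocation ratio k = n₂/n₁ = 2.5, Var(x̄₁−x̄₂) = σ²(1/n₁ + 1/(k·n₁)) = σ²·(k+1)/(k·n₁).
So n₁ = (1 + 1/k)·((z_{α} + z_β)/d)² = 1.400 × (3.168/0.46)².
n₁ = 1.400 × 47.43 = 66.4.
Round up: n₁ = 67, giving n₂ = ⌈2.5 × 67⌉ = ⌈167.5⌉ = 168.

n₁ = 67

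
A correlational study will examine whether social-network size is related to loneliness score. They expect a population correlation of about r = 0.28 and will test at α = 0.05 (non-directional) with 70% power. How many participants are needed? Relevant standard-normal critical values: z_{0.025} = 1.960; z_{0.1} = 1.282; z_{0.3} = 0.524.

n = 78

Fisher's z: C = ½·ln((1+r)/(1−r)) = ½·ln(1.7778) = 0.2877.
n = ((z_{α/2} + z_β)/C)² + 3.
(1.960 + 0.524) / 0.2877 = 2.484 / 0.2877 = 8.634.
n = 8.634² + 3 = 74.55 + 3 = 77.5.
Round up.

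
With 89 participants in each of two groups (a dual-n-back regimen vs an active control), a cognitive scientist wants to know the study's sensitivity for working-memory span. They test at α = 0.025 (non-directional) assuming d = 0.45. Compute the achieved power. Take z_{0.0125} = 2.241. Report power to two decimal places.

For two equal groups, power = Φ(d·√(n/2) − z_{α/2}).
d·√(n/2) = 0.45 × √(89/2) = 0.45 × 6.671 = 3.002.
z_β = 3.002 − 2.241 = 0.761.
Power = Φ(0.761) = 0.777.

power ≈ 0.78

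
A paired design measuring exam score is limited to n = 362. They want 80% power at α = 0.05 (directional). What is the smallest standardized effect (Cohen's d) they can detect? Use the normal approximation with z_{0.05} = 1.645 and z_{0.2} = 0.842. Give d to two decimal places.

d_min ≈ 0.13

For a single sample (or paired design) of n = 362: d_min = (z_{α} + z_β)/√n.
z-sum = 1.645 + 0.842 = 2.487.
d_min = 2.487 / √362 = 2.487 / 19.026 = 0.131.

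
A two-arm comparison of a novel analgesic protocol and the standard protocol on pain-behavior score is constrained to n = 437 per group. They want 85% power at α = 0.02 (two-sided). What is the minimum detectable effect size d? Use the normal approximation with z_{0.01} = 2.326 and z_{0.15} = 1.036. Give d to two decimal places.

For two independent groups of n = 437 each: d_min = (z_{α/2} + z_β)·√(2/n).
z-sum = 2.326 + 1.036 = 3.362.
d_min = 3.362 × √(2/437) = 3.362 × 0.0677 = 0.227.

d_min ≈ 0.23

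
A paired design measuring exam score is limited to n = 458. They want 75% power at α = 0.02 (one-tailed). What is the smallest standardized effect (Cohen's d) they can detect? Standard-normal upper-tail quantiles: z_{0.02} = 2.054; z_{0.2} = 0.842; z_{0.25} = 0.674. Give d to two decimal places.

For a single sample (or paired design) of n = 458: d_min = (z_{α} + z_β)/√n.
z-sum = 2.054 + 0.674 = 2.728.
d_min = 2.728 / √458 = 2.728 / 21.401 = 0.127.

d_min ≈ 0.13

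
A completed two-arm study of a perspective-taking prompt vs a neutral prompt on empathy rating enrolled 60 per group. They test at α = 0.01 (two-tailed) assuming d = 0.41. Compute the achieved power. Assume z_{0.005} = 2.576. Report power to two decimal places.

For two equal groups, power = Φ(d·√(n/2) − z_{α/2}).
d·√(n/2) = 0.41 × √(60/2) = 0.41 × 5.477 = 2.246.
z_β = 2.246 − 2.576 = -0.330.
Power = Φ(-0.330) = 0.371.

power ≈ 0.37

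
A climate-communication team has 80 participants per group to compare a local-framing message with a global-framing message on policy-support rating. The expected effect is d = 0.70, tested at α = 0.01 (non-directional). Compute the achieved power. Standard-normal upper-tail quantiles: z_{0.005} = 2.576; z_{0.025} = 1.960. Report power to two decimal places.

For two equal groups, power = Φ(d·√(n/2) − z_{α/2}).
d·√(n/2) = 0.70 × √(80/2) = 0.70 × 6.325 = 4.427.
z_β = 4.427 − 2.576 = 1.851.
Power = Φ(1.851) = 0.968.

power ≈ 0.97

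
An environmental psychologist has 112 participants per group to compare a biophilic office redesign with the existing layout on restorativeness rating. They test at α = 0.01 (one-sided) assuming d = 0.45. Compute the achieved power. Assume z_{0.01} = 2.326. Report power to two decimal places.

For two equal groups, power = Φ(d·√(n/2) − z_{α}).
d·√(n/2) = 0.45 × √(112/2) = 0.45 × 7.483 = 3.367.
z_β = 3.367 − 2.326 = 1.041.
Power = Φ(1.041) = 0.851.

power ≈ 0.85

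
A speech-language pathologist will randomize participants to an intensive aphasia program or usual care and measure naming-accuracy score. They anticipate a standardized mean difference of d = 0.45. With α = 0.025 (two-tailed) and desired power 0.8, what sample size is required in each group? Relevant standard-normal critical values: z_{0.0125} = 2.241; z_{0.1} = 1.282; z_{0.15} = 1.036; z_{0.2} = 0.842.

n = 94 per group

For two independent groups with equal n: n = 2·((z_{α/2} + z_β) / d)².
z_{α/2} + z_β = 2.241 + 0.842 = 3.083.
n = 2 × (3.083 / 0.45)² = 2 × 6.851² = 2 × 46.94 = 93.9.
Round up to the next whole participant.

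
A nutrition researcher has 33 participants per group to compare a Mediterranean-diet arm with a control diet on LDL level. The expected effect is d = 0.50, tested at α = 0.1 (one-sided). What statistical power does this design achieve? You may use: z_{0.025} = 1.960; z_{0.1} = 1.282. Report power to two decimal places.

For two equal groups, power = Φ(d·√(n/2) − z_{α}).
d·√(n/2) = 0.50 × √(33/2) = 0.50 × 4.062 = 2.031.
z_β = 2.031 − 1.282 = 0.749.
Power = Φ(0.749) = 0.773.

power ≈ 0.77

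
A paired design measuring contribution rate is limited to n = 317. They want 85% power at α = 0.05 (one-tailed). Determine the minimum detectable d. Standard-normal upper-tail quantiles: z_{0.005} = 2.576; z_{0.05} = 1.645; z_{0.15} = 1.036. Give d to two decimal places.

For a single sample (or paired design) of n = 317: d_min = (z_{α} + z_β)/√n.
z-sum = 1.645 + 1.036 = 2.681.
d_min = 2.681 / √317 = 2.681 / 17.804 = 0.151.

d_min ≈ 0.15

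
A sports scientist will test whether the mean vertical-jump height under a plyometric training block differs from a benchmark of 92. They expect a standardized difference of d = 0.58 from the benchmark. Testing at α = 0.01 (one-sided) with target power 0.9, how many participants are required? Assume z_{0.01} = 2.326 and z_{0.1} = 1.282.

For a one-sample test: n = ((z_{α} + z_β) / d)².
z_{α} + z_β = 2.326 + 1.282 = 3.608.
n = (3.608 / 0.58)² = 6.221² = 38.70.
Round up.

n = 39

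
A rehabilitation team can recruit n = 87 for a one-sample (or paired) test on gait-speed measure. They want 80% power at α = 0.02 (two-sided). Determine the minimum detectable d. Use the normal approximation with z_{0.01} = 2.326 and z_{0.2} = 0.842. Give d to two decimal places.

For a single sample (or paired design) of n = 87: d_min = (z_{α/2} + z_β)/√n.
z-sum = 2.326 + 0.842 = 3.168.
d_min = 3.168 / √87 = 3.168 / 9.327 = 0.340.

d_min ≈ 0.34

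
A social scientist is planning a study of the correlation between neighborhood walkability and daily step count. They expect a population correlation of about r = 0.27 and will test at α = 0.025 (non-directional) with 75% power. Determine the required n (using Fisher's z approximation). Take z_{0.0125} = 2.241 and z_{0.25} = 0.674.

Fisher's z: C = ½·ln((1+r)/(1−r)) = ½·ln(1.7397) = 0.2769.
n = ((z_{α/2} + z_β)/C)² + 3.
(2.241 + 0.674) / 0.2769 = 2.915 / 0.2769 = 10.527.
n = 10.527² + 3 = 110.82 + 3 = 113.8.
Round up.

n = 114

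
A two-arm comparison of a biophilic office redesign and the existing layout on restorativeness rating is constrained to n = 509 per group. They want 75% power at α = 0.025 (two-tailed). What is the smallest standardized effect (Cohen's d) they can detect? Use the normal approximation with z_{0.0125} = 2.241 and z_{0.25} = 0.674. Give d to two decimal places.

For two independent groups of n = 509 each: d_min = (z_{α/2} + z_β)·√(2/n).
z-sum = 2.241 + 0.674 = 2.915.
d_min = 2.915 × √(2/509) = 2.915 × 0.0627 = 0.183.

d_min ≈ 0.18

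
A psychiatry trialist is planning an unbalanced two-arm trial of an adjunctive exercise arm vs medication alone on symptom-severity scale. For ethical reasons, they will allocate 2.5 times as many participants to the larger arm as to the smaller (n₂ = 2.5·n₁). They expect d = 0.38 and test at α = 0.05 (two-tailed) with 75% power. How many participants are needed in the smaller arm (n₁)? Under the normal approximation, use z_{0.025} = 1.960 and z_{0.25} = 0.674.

With allocation ratio k = n₂/n₁ = 2.5, Var(x̄₁−x̄₂) = σ²(1/n₁ + 1/(k·n₁)) = σ²·(k+1)/(k·n₁).
So n₁ = (1 + 1/k)·((z_{α/2} + z_β)/d)² = 1.400 × (2.634/0.38)².
n₁ = 1.400 × 48.05 = 67.3.
Round up: n₁ = 68, giving n₂ = 2.5 × 68 = 170.

n₁ = 68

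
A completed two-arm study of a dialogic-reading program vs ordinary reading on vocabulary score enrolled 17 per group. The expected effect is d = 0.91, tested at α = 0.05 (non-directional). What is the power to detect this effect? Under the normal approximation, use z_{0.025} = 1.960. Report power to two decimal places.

For two equal groups, power = Φ(d·√(n/2) − z_{α/2}).
d·√(n/2) = 0.91 × √(17/2) = 0.91 × 2.915 = 2.653.
z_β = 2.653 − 1.960 = 0.693.
Power = Φ(0.693) = 0.756.

power ≈ 0.76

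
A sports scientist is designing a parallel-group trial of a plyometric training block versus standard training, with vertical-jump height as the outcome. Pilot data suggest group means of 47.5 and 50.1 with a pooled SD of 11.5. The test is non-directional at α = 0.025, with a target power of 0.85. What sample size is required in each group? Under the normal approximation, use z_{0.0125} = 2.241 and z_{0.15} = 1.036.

Cohen's d = |M₁ − M₂| / SD_pooled = |47.5 − 50.1| / 11.5 = 2.6 / 11.5 = 0.226.
For two independent groups with equal n: n = 2·((z_{α/2} + z_β) / d)².
z_{α/2} + z_β = 2.241 + 1.036 = 3.277.
n = 2 × (3.277 / 0.226)² = 2 × 14.500² = 2 × 210.25 = 420.5.
Round up to the next whole participant.

n = 421 per group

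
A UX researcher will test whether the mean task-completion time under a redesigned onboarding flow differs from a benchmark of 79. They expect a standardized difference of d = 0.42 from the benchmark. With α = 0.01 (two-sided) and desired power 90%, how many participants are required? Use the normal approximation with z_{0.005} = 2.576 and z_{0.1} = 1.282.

For a one-sample test: n = ((z_{α/2} + z_β) / d)².
z_{α/2} + z_β = 2.576 + 1.282 = 3.858.
n = (3.858 / 0.42)² = 9.186² = 84.38.
Round up.

n = 85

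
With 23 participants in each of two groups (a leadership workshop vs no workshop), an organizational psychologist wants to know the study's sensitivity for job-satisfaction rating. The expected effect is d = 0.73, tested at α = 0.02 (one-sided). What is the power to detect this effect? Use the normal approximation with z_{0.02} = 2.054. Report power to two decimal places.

power ≈ 0.66

For two equal groups, power = Φ(d·√(n/2) − z_{α}).
d·√(n/2) = 0.73 × √(23/2) = 0.73 × 3.391 = 2.476.
z_β = 2.476 − 2.054 = 0.422.
Power = Φ(0.422) = 0.663.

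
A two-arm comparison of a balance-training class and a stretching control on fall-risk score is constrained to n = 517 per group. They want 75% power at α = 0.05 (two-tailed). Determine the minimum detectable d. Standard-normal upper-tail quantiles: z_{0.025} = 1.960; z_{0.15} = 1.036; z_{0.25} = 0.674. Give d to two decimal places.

For two independent groups of n = 517 each: d_min = (z_{α/2} + z_β)·√(2/n).
z-sum = 1.960 + 0.674 = 2.634.
d_min = 2.634 × √(2/517) = 2.634 × 0.0622 = 0.164.

d_min ≈ 0.16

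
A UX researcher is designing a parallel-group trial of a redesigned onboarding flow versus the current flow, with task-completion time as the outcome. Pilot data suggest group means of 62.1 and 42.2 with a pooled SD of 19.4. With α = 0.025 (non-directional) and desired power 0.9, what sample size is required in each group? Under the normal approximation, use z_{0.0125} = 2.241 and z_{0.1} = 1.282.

n = 24 per group

Cohen's d = |M₁ − M₂| / SD_pooled = |62.1 − 42.2| / 19.4 = 19.9 / 19.4 = 1.026.
For two independent groups with equal n: n = 2·((z_{α/2} + z_β) / d)².
z_{α/2} + z_β = 2.241 + 1.282 = 3.523.
n = 2 × (3.523 / 1.026)² = 2 × 3.434² = 2 × 11.79 = 23.6.
Round up to the next whole participant.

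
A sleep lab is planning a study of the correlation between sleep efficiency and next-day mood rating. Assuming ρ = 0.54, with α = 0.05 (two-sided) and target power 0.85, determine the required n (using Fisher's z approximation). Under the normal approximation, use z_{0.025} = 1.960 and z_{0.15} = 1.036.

Fisher's z: C = ½·ln((1+r)/(1−r)) = ½·ln(3.3478) = 0.6042.
n = ((z_{α/2} + z_β)/C)² + 3.
(1.960 + 1.036) / 0.6042 = 2.996 / 0.6042 = 4.959.
n = 4.959² + 3 = 24.59 + 3 = 27.6.
Round up.

n = 28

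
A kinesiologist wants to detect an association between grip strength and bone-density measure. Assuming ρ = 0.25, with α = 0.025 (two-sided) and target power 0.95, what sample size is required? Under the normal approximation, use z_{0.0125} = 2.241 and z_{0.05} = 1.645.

n = 235

Fisher's z: C = ½·ln((1+r)/(1−r)) = ½·ln(1.6667) = 0.2554.
n = ((z_{α/2} + z_β)/C)² + 3.
(2.241 + 1.645) / 0.2554 = 3.886 / 0.2554 = 15.215.
n = 15.215² + 3 = 231.51 + 3 = 234.5.
Round up.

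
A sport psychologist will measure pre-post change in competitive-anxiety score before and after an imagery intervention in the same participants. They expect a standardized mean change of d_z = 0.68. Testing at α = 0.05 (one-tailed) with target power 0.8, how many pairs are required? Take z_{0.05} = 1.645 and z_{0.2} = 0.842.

n = 14 pairs

For a paired (one-sample on differences) test: n = ((z_{α} + z_β) / d)².
z_{α} + z_β = 1.645 + 0.842 = 2.487.
n = (2.487 / 0.68)² = 3.657² = 13.38.
Round up.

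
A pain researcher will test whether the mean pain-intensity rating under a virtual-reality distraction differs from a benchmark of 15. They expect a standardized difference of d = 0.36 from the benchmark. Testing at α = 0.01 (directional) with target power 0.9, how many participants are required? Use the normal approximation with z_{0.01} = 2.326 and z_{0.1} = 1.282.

For a one-sample test: n = ((z_{α} + z_β) / d)².
z_{α} + z_β = 2.326 + 1.282 = 3.608.
n = (3.608 / 0.36)² = 10.022² = 100.44.
Round up.

n = 101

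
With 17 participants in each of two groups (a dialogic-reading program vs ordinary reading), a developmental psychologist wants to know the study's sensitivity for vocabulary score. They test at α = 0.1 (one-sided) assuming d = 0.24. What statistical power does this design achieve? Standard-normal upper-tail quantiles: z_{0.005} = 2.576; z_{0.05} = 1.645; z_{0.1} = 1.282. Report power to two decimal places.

For two equal groups, power = Φ(d·√(n/2) − z_{α}).
d·√(n/2) = 0.24 × √(17/2) = 0.24 × 2.915 = 0.700.
z_β = 0.700 − 1.282 = -0.582.
Power = Φ(-0.582) = 0.280.

power ≈ 0.28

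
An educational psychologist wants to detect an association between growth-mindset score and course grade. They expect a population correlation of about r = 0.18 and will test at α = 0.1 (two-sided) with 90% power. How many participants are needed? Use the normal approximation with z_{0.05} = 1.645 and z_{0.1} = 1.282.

n = 262

Fisher's z: C = ½·ln((1+r)/(1−r)) = ½·ln(1.4390) = 0.1820.
n = ((z_{α/2} + z_β)/C)² + 3.
(1.645 + 1.282) / 0.1820 = 2.927 / 0.1820 = 16.082.
n = 16.082² + 3 = 258.64 + 3 = 261.6.
Round up.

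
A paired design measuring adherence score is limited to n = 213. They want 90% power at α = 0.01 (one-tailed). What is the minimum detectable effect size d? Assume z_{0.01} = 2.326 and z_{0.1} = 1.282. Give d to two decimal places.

For a single sample (or paired design) of n = 213: d_min = (z_{α} + z_β)/√n.
z-sum = 2.326 + 1.282 = 3.608.
d_min = 3.608 / √213 = 3.608 / 14.595 = 0.247.

d_min ≈ 0.25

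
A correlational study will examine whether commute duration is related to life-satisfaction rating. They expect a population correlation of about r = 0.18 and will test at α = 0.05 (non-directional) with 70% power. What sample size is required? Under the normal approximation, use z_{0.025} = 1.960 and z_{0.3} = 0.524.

Fisher's z: C = ½·ln((1+r)/(1−r)) = ½·ln(1.4390) = 0.1820.
n = ((z_{α/2} + z_β)/C)² + 3.
(1.960 + 0.524) / 0.1820 = 2.484 / 0.1820 = 13.648.
n = 13.648² + 3 = 186.28 + 3 = 189.3.
Round up.

n = 190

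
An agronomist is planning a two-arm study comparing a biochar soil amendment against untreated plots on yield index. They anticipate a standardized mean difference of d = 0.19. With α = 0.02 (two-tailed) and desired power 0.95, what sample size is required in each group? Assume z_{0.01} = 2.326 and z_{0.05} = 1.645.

For two independent groups with equal n: n = 2·((z_{α/2} + z_β) / d)².
z_{α/2} + z_β = 2.326 + 1.645 = 3.971.
n = 2 × (3.971 / 0.19)² = 2 × 20.900² = 2 × 436.81 = 873.6.
Round up to the next whole participant.

n = 874 per group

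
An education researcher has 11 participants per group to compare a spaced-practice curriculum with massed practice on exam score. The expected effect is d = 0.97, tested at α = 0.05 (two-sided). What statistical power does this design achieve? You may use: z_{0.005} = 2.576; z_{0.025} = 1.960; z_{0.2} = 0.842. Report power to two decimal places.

power ≈ 0.62

For two equal groups, power = Φ(d·√(n/2) − z_{α/2}).
d·√(n/2) = 0.97 × √(11/2) = 0.97 × 2.345 = 2.275.
z_β = 2.275 − 1.960 = 0.315.
Power = Φ(0.315) = 0.624.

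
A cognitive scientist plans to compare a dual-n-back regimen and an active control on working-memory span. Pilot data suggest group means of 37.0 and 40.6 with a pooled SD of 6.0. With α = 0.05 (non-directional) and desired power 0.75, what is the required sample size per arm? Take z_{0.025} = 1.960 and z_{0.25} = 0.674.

Cohen's d = |M₁ − M₂| / SD_pooled = |37.0 − 40.6| / 6.0 = 3.6 / 6.0 = 0.600.
For two independent groups with equal n: n = 2·((z_{α/2} + z_β) / d)².
z_{α/2} + z_β = 1.960 + 0.674 = 2.634.
n = 2 × (2.634 / 0.600)² = 2 × 4.390² = 2 × 19.27 = 38.5.
Round up to the next whole participant.

n = 39 per group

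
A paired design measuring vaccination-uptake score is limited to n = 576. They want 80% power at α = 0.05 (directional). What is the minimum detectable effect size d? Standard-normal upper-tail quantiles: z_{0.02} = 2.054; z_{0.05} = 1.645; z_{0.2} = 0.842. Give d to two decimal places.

For a single sample (or paired design) of n = 576: d_min = (z_{α} + z_β)/√n.
z-sum = 1.645 + 0.842 = 2.487.
d_min = 2.487 / √576 = 2.487 / 24.000 = 0.104.

d_min ≈ 0.10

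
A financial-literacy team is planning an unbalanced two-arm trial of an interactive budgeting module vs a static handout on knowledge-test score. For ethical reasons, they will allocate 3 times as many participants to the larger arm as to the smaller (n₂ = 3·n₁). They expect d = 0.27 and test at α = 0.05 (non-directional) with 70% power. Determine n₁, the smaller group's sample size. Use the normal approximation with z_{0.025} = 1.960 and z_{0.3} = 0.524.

n₁ = 113

With allocation ratio k = n₂/n₁ = 3, Var(x̄₁−x̄₂) = σ²(1/n₁ + 1/(k·n₁)) = σ²·(k+1)/(k·n₁).
So n₁ = (1 + 1/k)·((z_{α/2} + z_β)/d)² = 1.333 × (2.484/0.27)².
n₁ = 1.333 × 84.64 = 112.9.
Round up: n₁ = 113, giving n₂ = 3 × 113 = 339.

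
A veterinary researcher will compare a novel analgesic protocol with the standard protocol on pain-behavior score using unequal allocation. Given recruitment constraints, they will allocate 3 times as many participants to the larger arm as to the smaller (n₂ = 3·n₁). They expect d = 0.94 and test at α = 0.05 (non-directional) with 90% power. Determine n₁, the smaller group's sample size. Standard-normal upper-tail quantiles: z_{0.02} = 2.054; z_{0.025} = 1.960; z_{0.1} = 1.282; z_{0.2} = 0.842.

n₁ = 16

With allocation ratio k = n₂/n₁ = 3, Var(x̄₁−x̄₂) = σ²(1/n₁ + 1/(k·n₁)) = σ²·(k+1)/(k·n₁).
So n₁ = (1 + 1/k)·((z_{α/2} + z_β)/d)² = 1.333 × (3.242/0.94)².
n₁ = 1.333 × 11.90 = 15.9.
Round up: n₁ = 16, giving n₂ = 3 × 16 = 48.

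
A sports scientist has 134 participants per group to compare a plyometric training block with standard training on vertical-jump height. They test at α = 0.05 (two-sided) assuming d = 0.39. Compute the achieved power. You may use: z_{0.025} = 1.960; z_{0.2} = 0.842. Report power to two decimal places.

power ≈ 0.89

For two equal groups, power = Φ(d·√(n/2) − z_{α/2}).
d·√(n/2) = 0.39 × √(134/2) = 0.39 × 8.185 = 3.192.
z_β = 3.192 − 1.960 = 1.232.
Power = Φ(1.232) = 0.891.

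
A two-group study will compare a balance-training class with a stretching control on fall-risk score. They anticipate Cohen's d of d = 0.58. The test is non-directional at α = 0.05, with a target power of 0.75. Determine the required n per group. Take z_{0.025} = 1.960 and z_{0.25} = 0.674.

For two independent groups with equal n: n = 2·((z_{α/2} + z_β) / d)².
z_{α/2} + z_β = 1.960 + 0.674 = 2.634.
n = 2 × (2.634 / 0.58)² = 2 × 4.541² = 2 × 20.62 = 41.2.
Round up to the next whole participant.

n = 42 per group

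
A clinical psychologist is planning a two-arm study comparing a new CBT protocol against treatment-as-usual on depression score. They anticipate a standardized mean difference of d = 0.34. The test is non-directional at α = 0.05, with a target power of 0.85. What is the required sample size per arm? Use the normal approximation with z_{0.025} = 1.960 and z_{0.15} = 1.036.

n = 156 per group

For two independent groups with equal n: n = 2·((z_{α/2} + z_β) / d)².
z_{α/2} + z_β = 1.960 + 1.036 = 2.996.
n = 2 × (2.996 / 0.34)² = 2 × 8.812² = 2 × 77.65 = 155.3.
Round up to the next whole participant.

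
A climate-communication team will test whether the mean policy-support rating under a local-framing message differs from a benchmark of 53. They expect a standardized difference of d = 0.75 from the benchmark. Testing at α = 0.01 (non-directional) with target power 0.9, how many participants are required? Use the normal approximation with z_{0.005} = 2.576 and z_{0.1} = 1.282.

n = 27

For a one-sample test: n = ((z_{α/2} + z_β) / d)².
z_{α/2} + z_β = 2.576 + 1.282 = 3.858.
n = (3.858 / 0.75)² = 5.144² = 26.46.
Round up.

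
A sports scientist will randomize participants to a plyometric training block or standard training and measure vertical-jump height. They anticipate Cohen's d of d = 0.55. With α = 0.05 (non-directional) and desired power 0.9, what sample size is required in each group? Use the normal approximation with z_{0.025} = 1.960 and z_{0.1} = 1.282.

n = 70 per group

For two independent groups with equal n: n = 2·((z_{α/2} + z_β) / d)².
z_{α/2} + z_β = 1.960 + 1.282 = 3.242.
n = 2 × (3.242 / 0.55)² = 2 × 5.895² = 2 × 34.75 = 69.5.
Round up to the next whole participant.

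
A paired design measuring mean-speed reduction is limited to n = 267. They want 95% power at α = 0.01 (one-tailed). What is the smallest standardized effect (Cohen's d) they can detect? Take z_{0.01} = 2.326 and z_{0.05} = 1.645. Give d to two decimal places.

For a single sample (or paired design) of n = 267: d_min = (z_{α} + z_β)/√n.
z-sum = 2.326 + 1.645 = 3.971.
d_min = 3.971 / √267 = 3.971 / 16.340 = 0.243.

d_min ≈ 0.24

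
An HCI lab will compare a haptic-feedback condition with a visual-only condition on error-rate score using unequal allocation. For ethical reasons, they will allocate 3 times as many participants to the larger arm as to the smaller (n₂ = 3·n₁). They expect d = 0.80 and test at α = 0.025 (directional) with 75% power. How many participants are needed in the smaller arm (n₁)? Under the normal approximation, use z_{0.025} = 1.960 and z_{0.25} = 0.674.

With allocation ratio k = n₂/n₁ = 3, Var(x̄₁−x̄₂) = σ²(1/n₁ + 1/(k·n₁)) = σ²·(k+1)/(k·n₁).
So n₁ = (1 + 1/k)·((z_{α} + z_β)/d)² = 1.333 × (2.634/0.80)².
n₁ = 1.333 × 10.84 = 14.5.
Round up: n₁ = 15, giving n₂ = 3 × 15 = 45.

n₁ = 15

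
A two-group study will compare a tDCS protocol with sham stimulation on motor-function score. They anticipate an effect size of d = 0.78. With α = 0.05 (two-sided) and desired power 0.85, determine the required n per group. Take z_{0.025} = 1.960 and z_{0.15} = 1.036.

For two independent groups with equal n: n = 2·((z_{α/2} + z_β) / d)².
z_{α/2} + z_β = 1.960 + 1.036 = 2.996.
n = 2 × (2.996 / 0.78)² = 2 × 3.841² = 2 × 14.75 = 29.5.
Round up to the next whole participant.

n = 30 per group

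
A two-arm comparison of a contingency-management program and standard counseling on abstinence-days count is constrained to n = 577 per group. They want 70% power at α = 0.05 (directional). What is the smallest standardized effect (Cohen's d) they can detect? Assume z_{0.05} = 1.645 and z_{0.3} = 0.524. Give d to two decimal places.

For two independent groups of n = 577 each: d_min = (z_{α} + z_β)·√(2/n).
z-sum = 1.645 + 0.524 = 2.169.
d_min = 2.169 × √(2/577) = 2.169 × 0.0589 = 0.128.

d_min ≈ 0.13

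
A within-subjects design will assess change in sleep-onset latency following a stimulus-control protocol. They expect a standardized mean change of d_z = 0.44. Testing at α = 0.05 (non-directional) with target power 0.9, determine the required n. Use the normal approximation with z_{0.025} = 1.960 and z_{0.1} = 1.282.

For a paired (one-sample on differences) test: n = ((z_{α/2} + z_β) / d)².
z_{α/2} + z_β = 1.960 + 1.282 = 3.242.
n = (3.242 / 0.44)² = 7.368² = 54.29.
Round up.

n = 55 pairs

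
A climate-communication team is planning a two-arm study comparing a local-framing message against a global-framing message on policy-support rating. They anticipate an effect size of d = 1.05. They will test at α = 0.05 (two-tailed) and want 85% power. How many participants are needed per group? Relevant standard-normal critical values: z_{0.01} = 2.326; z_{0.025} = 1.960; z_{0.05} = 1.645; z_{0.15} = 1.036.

n = 17 per group

For two independent groups with equal n: n = 2·((z_{α/2} + z_β) / d)².
z_{α/2} + z_β = 1.960 + 1.036 = 2.996.
n = 2 × (2.996 / 1.05)² = 2 × 2.853² = 2 × 8.14 = 16.3.
Round up to the next whole participant.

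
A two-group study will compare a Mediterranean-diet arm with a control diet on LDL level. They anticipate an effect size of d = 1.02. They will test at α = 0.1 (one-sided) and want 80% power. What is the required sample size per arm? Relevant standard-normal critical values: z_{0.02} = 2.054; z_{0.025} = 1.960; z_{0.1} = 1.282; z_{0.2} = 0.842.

For two independent groups with equal n: n = 2·((z_{α} + z_β) / d)².
z_{α} + z_β = 1.282 + 0.842 = 2.124.
n = 2 × (2.124 / 1.02)² = 2 × 2.082² = 2 × 4.34 = 8.7.
Round up to the next whole participant.

n = 9 per group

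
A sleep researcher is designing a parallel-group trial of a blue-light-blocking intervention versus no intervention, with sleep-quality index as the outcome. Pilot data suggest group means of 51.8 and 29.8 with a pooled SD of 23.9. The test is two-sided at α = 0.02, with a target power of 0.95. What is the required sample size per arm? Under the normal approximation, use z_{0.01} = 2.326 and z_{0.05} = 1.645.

Cohen's d = |M₁ − M₂| / SD_pooled = |51.8 − 29.8| / 23.9 = 22.0 / 23.9 = 0.921.
For two independent groups with equal n: n = 2·((z_{α/2} + z_β) / d)².
z_{α/2} + z_β = 2.326 + 1.645 = 3.971.
n = 2 × (3.971 / 0.921)² = 2 × 4.312² = 2 × 18.59 = 37.2.
Round up to the next whole participant.

n = 38 per group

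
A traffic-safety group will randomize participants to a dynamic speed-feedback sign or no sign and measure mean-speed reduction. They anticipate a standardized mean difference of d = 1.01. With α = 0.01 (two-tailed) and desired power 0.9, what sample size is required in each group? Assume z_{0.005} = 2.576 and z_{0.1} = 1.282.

For two independent groups with equal n: n = 2·((z_{α/2} + z_β) / d)².
z_{α/2} + z_β = 2.576 + 1.282 = 3.858.
n = 2 × (3.858 / 1.01)² = 2 × 3.820² = 2 × 14.59 = 29.2.
Round up to the next whole participant.

n = 30 per group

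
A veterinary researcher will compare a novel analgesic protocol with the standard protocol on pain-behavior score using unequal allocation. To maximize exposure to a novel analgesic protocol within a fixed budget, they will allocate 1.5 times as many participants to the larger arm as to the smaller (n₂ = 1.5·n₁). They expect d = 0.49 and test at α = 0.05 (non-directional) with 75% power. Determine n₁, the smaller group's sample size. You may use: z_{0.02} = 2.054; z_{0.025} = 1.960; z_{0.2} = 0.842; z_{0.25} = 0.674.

n₁ = 49

With allocation ratio k = n₂/n₁ = 1.5, Var(x̄₁−x̄₂) = σ²(1/n₁ + 1/(k·n₁)) = σ²·(k+1)/(k·n₁).
So n₁ = (1 + 1/k)·((z_{α/2} + z_β)/d)² = 1.667 × (2.634/0.49)².
n₁ = 1.667 × 28.90 = 48.2.
Round up: n₁ = 49, giving n₂ = ⌈1.5 × 49⌉ = ⌈73.5⌉ = 74.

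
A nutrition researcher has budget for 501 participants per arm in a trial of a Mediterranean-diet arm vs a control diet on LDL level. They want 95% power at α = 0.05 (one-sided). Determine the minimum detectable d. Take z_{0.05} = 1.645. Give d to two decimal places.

d_min ≈ 0.21

For two independent groups of n = 501 each: d_min = (z_{α} + z_β)·√(2/n).
z-sum = 1.645 + 1.645 = 3.290.
d_min = 3.290 × √(2/501) = 3.290 × 0.0632 = 0.208.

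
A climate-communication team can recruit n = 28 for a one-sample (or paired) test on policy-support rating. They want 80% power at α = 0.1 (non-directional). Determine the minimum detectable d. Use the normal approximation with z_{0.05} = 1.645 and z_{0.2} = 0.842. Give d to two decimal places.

For a single sample (or paired design) of n = 28: d_min = (z_{α/2} + z_β)/√n.
z-sum = 1.645 + 0.842 = 2.487.
d_min = 2.487 / √28 = 2.487 / 5.292 = 0.470.

d_min ≈ 0.47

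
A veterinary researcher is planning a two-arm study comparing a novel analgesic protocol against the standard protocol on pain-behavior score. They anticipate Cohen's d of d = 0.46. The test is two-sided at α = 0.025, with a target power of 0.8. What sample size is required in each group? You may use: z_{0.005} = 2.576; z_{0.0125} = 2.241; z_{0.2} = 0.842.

n = 90 per group

For two independent groups with equal n: n = 2·((z_{α/2} + z_β) / d)².
z_{α/2} + z_β = 2.241 + 0.842 = 3.083.
n = 2 × (3.083 / 0.46)² = 2 × 6.702² = 2 × 44.92 = 89.8.
Round up to the next whole participant.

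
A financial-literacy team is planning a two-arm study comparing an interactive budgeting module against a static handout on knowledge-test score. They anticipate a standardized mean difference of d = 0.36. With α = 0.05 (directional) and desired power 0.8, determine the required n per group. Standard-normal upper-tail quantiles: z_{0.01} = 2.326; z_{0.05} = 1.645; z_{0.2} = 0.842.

For two independent groups with equal n: n = 2·((z_{α} + z_β) / d)².
z_{α} + z_β = 1.645 + 0.842 = 2.487.
n = 2 × (2.487 / 0.36)² = 2 × 6.908² = 2 × 47.73 = 95.5.
Round up to the next whole participant.

n = 96 per group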